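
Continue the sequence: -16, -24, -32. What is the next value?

Differences: -24 - -16 = -8
This is an arithmetic sequence with common difference d = -8.
Next term = -32 + -8 = -40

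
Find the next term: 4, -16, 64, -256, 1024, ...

Ratios: -16 / 4 = -4.0
This is a geometric sequence with common ratio r = -4.
Next term = 1024 * -4 = -4096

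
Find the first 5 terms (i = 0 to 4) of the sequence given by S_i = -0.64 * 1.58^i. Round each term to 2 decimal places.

This is a geometric sequence.
i=0: S_0 = -0.64 * 1.58^0 = -0.64
i=1: S_1 = -0.64 * 1.58^1 ≈ -1.01
i=2: S_2 = -0.64 * 1.58^2 ≈ -1.6
i=3: S_3 = -0.64 * 1.58^3 ≈ -2.52
i=4: S_4 = -0.64 * 1.58^4 ≈ -3.99
The first 5 terms are: [-0.64, -1.01, -1.6, -2.52, -3.99]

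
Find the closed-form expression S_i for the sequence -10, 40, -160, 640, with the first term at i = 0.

Check ratios: 40 / -10 = -4.0
Common ratio r = -4.
First term a = -10.
Formula: S_i = -10 * (-4)^i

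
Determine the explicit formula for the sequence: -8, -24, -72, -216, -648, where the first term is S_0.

Check ratios: -24 / -8 = 3.0
Common ratio r = 3.
First term a = -8.
Formula: S_i = -8 * 3^i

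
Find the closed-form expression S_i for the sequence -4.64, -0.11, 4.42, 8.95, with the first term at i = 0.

Check differences: -0.11 - -4.64 = 4.53
4.42 - -0.11 = 4.53
Common difference d = 4.53.
First term a = -4.64.
Formula: S_i = -4.64 + 4.53*i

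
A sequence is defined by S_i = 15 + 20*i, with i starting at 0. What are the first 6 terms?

This is an arithmetic sequence.
i=0: S_0 = 15 + 20*0 = 15
i=1: S_1 = 15 + 20*1 = 35
i=2: S_2 = 15 + 20*2 = 55
i=3: S_3 = 15 + 20*3 = 75
i=4: S_4 = 15 + 20*4 = 95
i=5: S_5 = 15 + 20*5 = 115
The first 6 terms are: [15, 35, 55, 75, 95, 115]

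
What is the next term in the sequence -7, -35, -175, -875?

Ratios: -35 / -7 = 5.0
This is a geometric sequence with common ratio r = 5.
Next term = -875 * 5 = -4375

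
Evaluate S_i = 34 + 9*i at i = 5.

S_5 = 34 + 9*5 = 34 + 45 = 79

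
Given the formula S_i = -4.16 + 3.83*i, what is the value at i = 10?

S_10 = -4.16 + 3.83*10 = -4.16 + 38.3 = 34.14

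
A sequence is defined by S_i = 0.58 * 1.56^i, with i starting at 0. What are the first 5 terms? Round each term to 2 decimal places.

This is a geometric sequence.
i=0: S_0 = 0.58 * 1.56^0 = 0.58
i=1: S_1 = 0.58 * 1.56^1 ≈ 0.9
i=2: S_2 = 0.58 * 1.56^2 ≈ 1.41
i=3: S_3 = 0.58 * 1.56^3 ≈ 2.2
i=4: S_4 = 0.58 * 1.56^4 ≈ 3.43
The first 5 terms are: [0.58, 0.9, 1.41, 2.2, 3.43]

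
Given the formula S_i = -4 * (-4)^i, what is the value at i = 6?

S_6 = -4 * (-4)^6 = -4 * 4096 = -16384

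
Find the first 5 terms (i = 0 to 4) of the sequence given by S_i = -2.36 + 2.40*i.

This is an arithmetic sequence.
i=0: S_0 = -2.36 + 2.4*0 = -2.36
i=1: S_1 = -2.36 + 2.4*1 = 0.04
i=2: S_2 = -2.36 + 2.4*2 = 2.44
i=3: S_3 = -2.36 + 2.4*3 = 4.84
i=4: S_4 = -2.36 + 2.4*4 = 7.24
The first 5 terms are: [-2.36, 0.04, 2.44, 4.84, 7.24]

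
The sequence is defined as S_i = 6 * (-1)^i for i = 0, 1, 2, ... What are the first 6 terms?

This is a geometric sequence.
i=0: S_0 = 6 * (-1)^0 = 6
i=1: S_1 = 6 * (-1)^1 = -6
i=2: S_2 = 6 * (-1)^2 = 6
i=3: S_3 = 6 * (-1)^3 = -6
i=4: S_4 = 6 * (-1)^4 = 6
i=5: S_5 = 6 * (-1)^5 = -6
The first 6 terms are: [6, -6, 6, -6, 6, -6]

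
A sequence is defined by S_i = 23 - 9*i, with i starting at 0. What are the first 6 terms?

This is an arithmetic sequence.
i=0: S_0 = 23 + -9*0 = 23
i=1: S_1 = 23 + -9*1 = 14
i=2: S_2 = 23 + -9*2 = 5
i=3: S_3 = 23 + -9*3 = -4
i=4: S_4 = 23 + -9*4 = -13
i=5: S_5 = 23 + -9*5 = -22
The first 6 terms are: [23, 14, 5, -4, -13, -22]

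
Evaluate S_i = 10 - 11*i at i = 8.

S_8 = 10 + -11*8 = 10 + -88 = -78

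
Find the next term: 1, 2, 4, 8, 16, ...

Ratios: 2 / 1 = 2.0
This is a geometric sequence with common ratio r = 2.
Next term = 16 * 2 = 32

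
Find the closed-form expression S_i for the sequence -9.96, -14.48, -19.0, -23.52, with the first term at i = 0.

Check differences: -14.48 - -9.96 = -4.52
-19.0 - -14.48 = -4.52
Common difference d = -4.52.
First term a = -9.96.
Formula: S_i = -9.96 - 4.52*i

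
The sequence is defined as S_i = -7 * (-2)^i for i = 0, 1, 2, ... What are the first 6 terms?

This is a geometric sequence.
i=0: S_0 = -7 * (-2)^0 = -7
i=1: S_1 = -7 * (-2)^1 = 14
i=2: S_2 = -7 * (-2)^2 = -28
i=3: S_3 = -7 * (-2)^3 = 56
i=4: S_4 = -7 * (-2)^4 = -112
i=5: S_5 = -7 * (-2)^5 = 224
The first 6 terms are: [-7, 14, -28, 56, -112, 224]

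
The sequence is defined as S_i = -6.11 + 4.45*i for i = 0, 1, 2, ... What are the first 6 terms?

This is an arithmetic sequence.
i=0: S_0 = -6.11 + 4.45*0 = -6.11
i=1: S_1 = -6.11 + 4.45*1 = -1.66
i=2: S_2 = -6.11 + 4.45*2 = 2.79
i=3: S_3 = -6.11 + 4.45*3 = 7.24
i=4: S_4 = -6.11 + 4.45*4 = 11.69
i=5: S_5 = -6.11 + 4.45*5 = 16.14
The first 6 terms are: [-6.11, -1.66, 2.79, 7.24, 11.69, 16.14]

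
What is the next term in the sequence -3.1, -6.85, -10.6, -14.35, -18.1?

Differences: -6.85 - -3.1 = -3.75
This is an arithmetic sequence with common difference d = -3.75.
Next term = -18.1 + -3.75 = -21.85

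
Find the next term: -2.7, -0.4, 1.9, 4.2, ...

Differences: -0.4 - -2.7 = 2.3
This is an arithmetic sequence with common difference d = 2.3.
Next term = 4.2 + 2.3 = 6.5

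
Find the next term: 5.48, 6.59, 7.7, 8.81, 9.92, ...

Differences: 6.59 - 5.48 = 1.11
This is an arithmetic sequence with common difference d = 1.11.
Next term = 9.92 + 1.11 = 11.03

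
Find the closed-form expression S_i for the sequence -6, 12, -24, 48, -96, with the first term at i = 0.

Check ratios: 12 / -6 = -2.0
Common ratio r = -2.
First term a = -6.
Formula: S_i = -6 * (-2)^i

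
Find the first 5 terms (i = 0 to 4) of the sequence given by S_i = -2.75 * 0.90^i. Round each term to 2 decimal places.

This is a geometric sequence.
i=0: S_0 = -2.75 * 0.9^0 = -2.75
i=1: S_1 = -2.75 * 0.9^1 ≈ -2.48
i=2: S_2 = -2.75 * 0.9^2 ≈ -2.23
i=3: S_3 = -2.75 * 0.9^3 ≈ -2.0
i=4: S_4 = -2.75 * 0.9^4 ≈ -1.8
The first 5 terms are: [-2.75, -2.48, -2.23, -2.0, -1.8]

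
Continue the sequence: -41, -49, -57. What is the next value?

Differences: -49 - -41 = -8
This is an arithmetic sequence with common difference d = -8.
Next term = -57 + -8 = -65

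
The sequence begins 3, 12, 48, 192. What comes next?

Ratios: 12 / 3 = 4.0
This is a geometric sequence with common ratio r = 4.
Next term = 192 * 4 = 768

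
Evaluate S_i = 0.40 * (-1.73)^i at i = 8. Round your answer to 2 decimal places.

S_8 = 0.4 * (-1.73)^8 ≈ 0.4 * 80.2359 ≈ 32.09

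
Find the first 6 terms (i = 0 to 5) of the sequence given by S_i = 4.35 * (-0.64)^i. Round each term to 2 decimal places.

This is a geometric sequence.
i=0: S_0 = 4.35 * (-0.64)^0 = 4.35
i=1: S_1 = 4.35 * (-0.64)^1 ≈ -2.78
i=2: S_2 = 4.35 * (-0.64)^2 ≈ 1.78
i=3: S_3 = 4.35 * (-0.64)^3 ≈ -1.14
i=4: S_4 = 4.35 * (-0.64)^4 ≈ 0.73
i=5: S_5 = 4.35 * (-0.64)^5 ≈ -0.47
The first 6 terms are: [4.35, -2.78, 1.78, -1.14, 0.73, -0.47]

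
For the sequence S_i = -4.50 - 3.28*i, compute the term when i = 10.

S_10 = -4.5 + -3.28*10 = -4.5 + -32.8 = -37.3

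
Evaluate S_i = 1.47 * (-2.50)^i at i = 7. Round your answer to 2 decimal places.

S_7 = 1.47 * (-2.5)^7 ≈ 1.47 * -610.3516 ≈ -897.22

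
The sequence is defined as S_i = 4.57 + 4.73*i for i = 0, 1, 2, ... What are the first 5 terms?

This is an arithmetic sequence.
i=0: S_0 = 4.57 + 4.73*0 = 4.57
i=1: S_1 = 4.57 + 4.73*1 = 9.3
i=2: S_2 = 4.57 + 4.73*2 = 14.03
i=3: S_3 = 4.57 + 4.73*3 = 18.76
i=4: S_4 = 4.57 + 4.73*4 = 23.49
The first 5 terms are: [4.57, 9.3, 14.03, 18.76, 23.49]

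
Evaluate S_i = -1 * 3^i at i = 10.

S_10 = -1 * 3^10 = -1 * 59049 = -59049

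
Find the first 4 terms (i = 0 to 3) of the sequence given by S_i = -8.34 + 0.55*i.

This is an arithmetic sequence.
i=0: S_0 = -8.34 + 0.55*0 = -8.34
i=1: S_1 = -8.34 + 0.55*1 = -7.79
i=2: S_2 = -8.34 + 0.55*2 = -7.24
i=3: S_3 = -8.34 + 0.55*3 = -6.69
The first 4 terms are: [-8.34, -7.79, -7.24, -6.69]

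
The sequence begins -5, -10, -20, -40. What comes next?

Ratios: -10 / -5 = 2.0
This is a geometric sequence with common ratio r = 2.
Next term = -40 * 2 = -80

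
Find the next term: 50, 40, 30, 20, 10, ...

Differences: 40 - 50 = -10
This is an arithmetic sequence with common difference d = -10.
Next term = 10 + -10 = 0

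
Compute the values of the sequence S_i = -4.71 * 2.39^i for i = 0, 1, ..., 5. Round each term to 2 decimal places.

This is a geometric sequence.
i=0: S_0 = -4.71 * 2.39^0 = -4.71
i=1: S_1 = -4.71 * 2.39^1 ≈ -11.26
i=2: S_2 = -4.71 * 2.39^2 ≈ -26.9
i=3: S_3 = -4.71 * 2.39^3 ≈ -64.3
i=4: S_4 = -4.71 * 2.39^4 ≈ -153.68
i=5: S_5 = -4.71 * 2.39^5 ≈ -367.29
The first 6 terms are: [-4.71, -11.26, -26.9, -64.3, -153.68, -367.29]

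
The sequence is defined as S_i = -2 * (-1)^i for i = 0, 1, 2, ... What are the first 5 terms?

This is a geometric sequence.
i=0: S_0 = -2 * (-1)^0 = -2
i=1: S_1 = -2 * (-1)^1 = 2
i=2: S_2 = -2 * (-1)^2 = -2
i=3: S_3 = -2 * (-1)^3 = 2
i=4: S_4 = -2 * (-1)^4 = -2
The first 5 terms are: [-2, 2, -2, 2, -2]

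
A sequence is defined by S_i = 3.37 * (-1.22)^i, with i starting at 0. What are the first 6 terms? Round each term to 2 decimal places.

This is a geometric sequence.
i=0: S_0 = 3.37 * (-1.22)^0 = 3.37
i=1: S_1 = 3.37 * (-1.22)^1 ≈ -4.11
i=2: S_2 = 3.37 * (-1.22)^2 ≈ 5.02
i=3: S_3 = 3.37 * (-1.22)^3 ≈ -6.12
i=4: S_4 = 3.37 * (-1.22)^4 ≈ 7.47
i=5: S_5 = 3.37 * (-1.22)^5 ≈ -9.11
The first 6 terms are: [3.37, -4.11, 5.02, -6.12, 7.47, -9.11]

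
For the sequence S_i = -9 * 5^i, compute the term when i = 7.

S_7 = -9 * 5^7 = -9 * 78125 = -703125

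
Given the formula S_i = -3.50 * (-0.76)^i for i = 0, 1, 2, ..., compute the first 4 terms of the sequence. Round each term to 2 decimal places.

This is a geometric sequence.
i=0: S_0 = -3.5 * (-0.76)^0 = -3.5
i=1: S_1 = -3.5 * (-0.76)^1 = 2.66
i=2: S_2 = -3.5 * (-0.76)^2 ≈ -2.02
i=3: S_3 = -3.5 * (-0.76)^3 ≈ 1.54
The first 4 terms are: [-3.5, 2.66, -2.02, 1.54]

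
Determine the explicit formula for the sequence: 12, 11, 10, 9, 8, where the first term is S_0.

Check differences: 11 - 12 = -1
10 - 11 = -1
Common difference d = -1.
First term a = 12.
Formula: S_i = 12 - 1*i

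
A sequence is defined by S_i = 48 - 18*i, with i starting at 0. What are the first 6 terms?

This is an arithmetic sequence.
i=0: S_0 = 48 + -18*0 = 48
i=1: S_1 = 48 + -18*1 = 30
i=2: S_2 = 48 + -18*2 = 12
i=3: S_3 = 48 + -18*3 = -6
i=4: S_4 = 48 + -18*4 = -24
i=5: S_5 = 48 + -18*5 = -42
The first 6 terms are: [48, 30, 12, -6, -24, -42]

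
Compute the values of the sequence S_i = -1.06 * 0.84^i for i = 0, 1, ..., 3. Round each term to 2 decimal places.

This is a geometric sequence.
i=0: S_0 = -1.06 * 0.84^0 = -1.06
i=1: S_1 = -1.06 * 0.84^1 ≈ -0.89
i=2: S_2 = -1.06 * 0.84^2 ≈ -0.75
i=3: S_3 = -1.06 * 0.84^3 ≈ -0.63
The first 4 terms are: [-1.06, -0.89, -0.75, -0.63]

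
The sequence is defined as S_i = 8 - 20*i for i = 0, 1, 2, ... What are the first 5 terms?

This is an arithmetic sequence.
i=0: S_0 = 8 + -20*0 = 8
i=1: S_1 = 8 + -20*1 = -12
i=2: S_2 = 8 + -20*2 = -32
i=3: S_3 = 8 + -20*3 = -52
i=4: S_4 = 8 + -20*4 = -72
The first 5 terms are: [8, -12, -32, -52, -72]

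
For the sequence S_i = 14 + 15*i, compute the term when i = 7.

S_7 = 14 + 15*7 = 14 + 105 = 119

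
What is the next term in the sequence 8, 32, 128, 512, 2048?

Ratios: 32 / 8 = 4.0
This is a geometric sequence with common ratio r = 4.
Next term = 2048 * 4 = 8192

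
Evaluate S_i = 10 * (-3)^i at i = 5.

S_5 = 10 * (-3)^5 = 10 * -243 = -2430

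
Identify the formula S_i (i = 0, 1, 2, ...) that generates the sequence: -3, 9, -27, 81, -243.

Check ratios: 9 / -3 = -3.0
Common ratio r = -3.
First term a = -3.
Formula: S_i = -3 * (-3)^i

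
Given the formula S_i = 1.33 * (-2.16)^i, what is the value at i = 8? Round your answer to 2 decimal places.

S_8 = 1.33 * (-2.16)^8 ≈ 1.33 * 473.8381 ≈ 630.2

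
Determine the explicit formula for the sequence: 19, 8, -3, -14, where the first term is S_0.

Check differences: 8 - 19 = -11
-3 - 8 = -11
Common difference d = -11.
First term a = 19.
Formula: S_i = 19 - 11*i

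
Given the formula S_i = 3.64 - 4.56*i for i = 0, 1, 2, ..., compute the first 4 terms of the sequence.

This is an arithmetic sequence.
i=0: S_0 = 3.64 + -4.56*0 = 3.64
i=1: S_1 = 3.64 + -4.56*1 = -0.92
i=2: S_2 = 3.64 + -4.56*2 = -5.48
i=3: S_3 = 3.64 + -4.56*3 = -10.04
The first 4 terms are: [3.64, -0.92, -5.48, -10.04]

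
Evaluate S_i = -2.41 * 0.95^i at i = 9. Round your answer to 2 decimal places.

S_9 = -2.41 * 0.95^9 ≈ -2.41 * 0.6302 ≈ -1.52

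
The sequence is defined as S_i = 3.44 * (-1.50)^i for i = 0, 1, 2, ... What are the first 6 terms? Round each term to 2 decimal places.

This is a geometric sequence.
i=0: S_0 = 3.44 * (-1.5)^0 = 3.44
i=1: S_1 = 3.44 * (-1.5)^1 = -5.16
i=2: S_2 = 3.44 * (-1.5)^2 = 7.74
i=3: S_3 = 3.44 * (-1.5)^3 = -11.61
i=4: S_4 = 3.44 * (-1.5)^4 ≈ 17.42
i=5: S_5 = 3.44 * (-1.5)^5 ≈ -26.12
The first 6 terms are: [3.44, -5.16, 7.74, -11.61, 17.42, -26.12]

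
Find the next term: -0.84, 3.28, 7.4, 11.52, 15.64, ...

Differences: 3.28 - -0.84 = 4.12
This is an arithmetic sequence with common difference d = 4.12.
Next term = 15.64 + 4.12 = 19.76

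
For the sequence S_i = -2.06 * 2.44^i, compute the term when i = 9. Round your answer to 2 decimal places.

S_9 = -2.06 * 2.44^9 ≈ -2.06 * 3065.5502 ≈ -6315.03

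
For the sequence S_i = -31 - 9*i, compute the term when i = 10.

S_10 = -31 + -9*10 = -31 + -90 = -121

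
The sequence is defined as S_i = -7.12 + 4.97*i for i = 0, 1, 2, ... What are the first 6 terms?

This is an arithmetic sequence.
i=0: S_0 = -7.12 + 4.97*0 = -7.12
i=1: S_1 = -7.12 + 4.97*1 = -2.15
i=2: S_2 = -7.12 + 4.97*2 = 2.82
i=3: S_3 = -7.12 + 4.97*3 = 7.79
i=4: S_4 = -7.12 + 4.97*4 = 12.76
i=5: S_5 = -7.12 + 4.97*5 = 17.73
The first 6 terms are: [-7.12, -2.15, 2.82, 7.79, 12.76, 17.73]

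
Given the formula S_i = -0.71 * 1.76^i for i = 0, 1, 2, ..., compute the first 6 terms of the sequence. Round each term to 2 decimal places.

This is a geometric sequence.
i=0: S_0 = -0.71 * 1.76^0 = -0.71
i=1: S_1 = -0.71 * 1.76^1 ≈ -1.25
i=2: S_2 = -0.71 * 1.76^2 ≈ -2.2
i=3: S_3 = -0.71 * 1.76^3 ≈ -3.87
i=4: S_4 = -0.71 * 1.76^4 ≈ -6.81
i=5: S_5 = -0.71 * 1.76^5 ≈ -11.99
The first 6 terms are: [-0.71, -1.25, -2.2, -3.87, -6.81, -11.99]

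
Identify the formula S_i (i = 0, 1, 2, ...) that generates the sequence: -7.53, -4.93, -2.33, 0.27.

Check differences: -4.93 - -7.53 = 2.6
-2.33 - -4.93 = 2.6
Common difference d = 2.6.
First term a = -7.53.
Formula: S_i = -7.53 + 2.60*i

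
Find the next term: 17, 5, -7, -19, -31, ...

Differences: 5 - 17 = -12
This is an arithmetic sequence with common difference d = -12.
Next term = -31 + -12 = -43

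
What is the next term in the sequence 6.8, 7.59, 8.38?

Differences: 7.59 - 6.8 = 0.79
This is an arithmetic sequence with common difference d = 0.79.
Next term = 8.38 + 0.79 = 9.17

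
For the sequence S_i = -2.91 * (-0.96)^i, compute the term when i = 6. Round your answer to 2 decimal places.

S_6 = -2.91 * (-0.96)^6 ≈ -2.91 * 0.7828 ≈ -2.28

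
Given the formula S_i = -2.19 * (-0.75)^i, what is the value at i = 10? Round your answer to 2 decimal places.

S_10 = -2.19 * (-0.75)^10 ≈ -2.19 * 0.0563 ≈ -0.12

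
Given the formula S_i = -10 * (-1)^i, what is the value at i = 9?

S_9 = -10 * (-1)^9 = -10 * -1 = 10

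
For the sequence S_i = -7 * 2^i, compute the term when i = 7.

S_7 = -7 * 2^7 = -7 * 128 = -896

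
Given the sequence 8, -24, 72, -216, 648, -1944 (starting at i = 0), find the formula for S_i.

Check ratios: -24 / 8 = -3.0
Common ratio r = -3.
First term a = 8.
Formula: S_i = 8 * (-3)^i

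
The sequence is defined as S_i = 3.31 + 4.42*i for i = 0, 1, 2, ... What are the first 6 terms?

This is an arithmetic sequence.
i=0: S_0 = 3.31 + 4.42*0 = 3.31
i=1: S_1 = 3.31 + 4.42*1 = 7.73
i=2: S_2 = 3.31 + 4.42*2 = 12.15
i=3: S_3 = 3.31 + 4.42*3 = 16.57
i=4: S_4 = 3.31 + 4.42*4 = 20.99
i=5: S_5 = 3.31 + 4.42*5 = 25.41
The first 6 terms are: [3.31, 7.73, 12.15, 16.57, 20.99, 25.41]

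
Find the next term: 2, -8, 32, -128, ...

Ratios: -8 / 2 = -4.0
This is a geometric sequence with common ratio r = -4.
Next term = -128 * -4 = 512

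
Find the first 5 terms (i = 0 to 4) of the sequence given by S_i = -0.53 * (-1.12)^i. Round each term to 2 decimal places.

This is a geometric sequence.
i=0: S_0 = -0.53 * (-1.12)^0 = -0.53
i=1: S_1 = -0.53 * (-1.12)^1 ≈ 0.59
i=2: S_2 = -0.53 * (-1.12)^2 ≈ -0.66
i=3: S_3 = -0.53 * (-1.12)^3 ≈ 0.74
i=4: S_4 = -0.53 * (-1.12)^4 ≈ -0.83
The first 5 terms are: [-0.53, 0.59, -0.66, 0.74, -0.83]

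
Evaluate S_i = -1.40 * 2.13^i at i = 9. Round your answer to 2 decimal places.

S_9 = -1.4 * 2.13^9 ≈ -1.4 * 902.436 ≈ -1263.41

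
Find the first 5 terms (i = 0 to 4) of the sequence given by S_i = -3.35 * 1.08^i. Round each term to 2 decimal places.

This is a geometric sequence.
i=0: S_0 = -3.35 * 1.08^0 = -3.35
i=1: S_1 = -3.35 * 1.08^1 ≈ -3.62
i=2: S_2 = -3.35 * 1.08^2 ≈ -3.91
i=3: S_3 = -3.35 * 1.08^3 ≈ -4.22
i=4: S_4 = -3.35 * 1.08^4 ≈ -4.56
The first 5 terms are: [-3.35, -3.62, -3.91, -4.22, -4.56]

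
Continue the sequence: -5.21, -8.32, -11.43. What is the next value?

Differences: -8.32 - -5.21 = -3.11
This is an arithmetic sequence with common difference d = -3.11.
Next term = -11.43 + -3.11 = -14.54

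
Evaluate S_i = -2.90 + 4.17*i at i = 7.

S_7 = -2.9 + 4.17*7 = -2.9 + 29.19 = 26.29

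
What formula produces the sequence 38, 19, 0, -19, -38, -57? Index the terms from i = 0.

Check differences: 19 - 38 = -19
0 - 19 = -19
Common difference d = -19.
First term a = 38.
Formula: S_i = 38 - 19*i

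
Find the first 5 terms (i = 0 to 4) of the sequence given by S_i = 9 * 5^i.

This is a geometric sequence.
i=0: S_0 = 9 * 5^0 = 9
i=1: S_1 = 9 * 5^1 = 45
i=2: S_2 = 9 * 5^2 = 225
i=3: S_3 = 9 * 5^3 = 1125
i=4: S_4 = 9 * 5^4 = 5625
The first 5 terms are: [9, 45, 225, 1125, 5625]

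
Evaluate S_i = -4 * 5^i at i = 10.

S_10 = -4 * 5^10 = -4 * 9765625 = -39062500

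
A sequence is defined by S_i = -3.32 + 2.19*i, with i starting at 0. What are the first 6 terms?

This is an arithmetic sequence.
i=0: S_0 = -3.32 + 2.19*0 = -3.32
i=1: S_1 = -3.32 + 2.19*1 = -1.13
i=2: S_2 = -3.32 + 2.19*2 = 1.06
i=3: S_3 = -3.32 + 2.19*3 = 3.25
i=4: S_4 = -3.32 + 2.19*4 = 5.44
i=5: S_5 = -3.32 + 2.19*5 = 7.63
The first 6 terms are: [-3.32, -1.13, 1.06, 3.25, 5.44, 7.63]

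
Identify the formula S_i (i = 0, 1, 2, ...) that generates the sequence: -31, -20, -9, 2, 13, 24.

Check differences: -20 - -31 = 11
-9 - -20 = 11
Common difference d = 11.
First term a = -31.
Formula: S_i = -31 + 11*i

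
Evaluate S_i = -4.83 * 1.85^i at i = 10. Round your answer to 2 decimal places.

S_10 = -4.83 * 1.85^10 ≈ -4.83 * 469.5883 ≈ -2268.11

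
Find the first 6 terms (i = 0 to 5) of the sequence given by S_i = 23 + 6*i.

This is an arithmetic sequence.
i=0: S_0 = 23 + 6*0 = 23
i=1: S_1 = 23 + 6*1 = 29
i=2: S_2 = 23 + 6*2 = 35
i=3: S_3 = 23 + 6*3 = 41
i=4: S_4 = 23 + 6*4 = 47
i=5: S_5 = 23 + 6*5 = 53
The first 6 terms are: [23, 29, 35, 41, 47, 53]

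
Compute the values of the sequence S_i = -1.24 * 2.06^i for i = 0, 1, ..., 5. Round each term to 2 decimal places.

This is a geometric sequence.
i=0: S_0 = -1.24 * 2.06^0 = -1.24
i=1: S_1 = -1.24 * 2.06^1 ≈ -2.55
i=2: S_2 = -1.24 * 2.06^2 ≈ -5.26
i=3: S_3 = -1.24 * 2.06^3 ≈ -10.84
i=4: S_4 = -1.24 * 2.06^4 ≈ -22.33
i=5: S_5 = -1.24 * 2.06^5 ≈ -46.0
The first 6 terms are: [-1.24, -2.55, -5.26, -10.84, -22.33, -46.0]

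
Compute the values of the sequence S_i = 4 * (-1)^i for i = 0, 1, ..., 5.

This is a geometric sequence.
i=0: S_0 = 4 * (-1)^0 = 4
i=1: S_1 = 4 * (-1)^1 = -4
i=2: S_2 = 4 * (-1)^2 = 4
i=3: S_3 = 4 * (-1)^3 = -4
i=4: S_4 = 4 * (-1)^4 = 4
i=5: S_5 = 4 * (-1)^5 = -4
The first 6 terms are: [4, -4, 4, -4, 4, -4]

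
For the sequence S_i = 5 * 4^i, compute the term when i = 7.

S_7 = 5 * 4^7 = 5 * 16384 = 81920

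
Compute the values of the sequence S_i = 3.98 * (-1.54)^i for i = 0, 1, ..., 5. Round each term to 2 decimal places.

This is a geometric sequence.
i=0: S_0 = 3.98 * (-1.54)^0 = 3.98
i=1: S_1 = 3.98 * (-1.54)^1 ≈ -6.13
i=2: S_2 = 3.98 * (-1.54)^2 ≈ 9.44
i=3: S_3 = 3.98 * (-1.54)^3 ≈ -14.54
i=4: S_4 = 3.98 * (-1.54)^4 ≈ 22.39
i=5: S_5 = 3.98 * (-1.54)^5 ≈ -34.47
The first 6 terms are: [3.98, -6.13, 9.44, -14.54, 22.39, -34.47]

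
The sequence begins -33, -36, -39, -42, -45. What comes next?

Differences: -36 - -33 = -3
This is an arithmetic sequence with common difference d = -3.
Next term = -45 + -3 = -48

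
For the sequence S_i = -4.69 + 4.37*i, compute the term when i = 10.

S_10 = -4.69 + 4.37*10 = -4.69 + 43.7 = 39.01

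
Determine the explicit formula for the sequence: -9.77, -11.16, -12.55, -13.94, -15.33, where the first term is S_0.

Check differences: -11.16 - -9.77 = -1.39
-12.55 - -11.16 = -1.39
Common difference d = -1.39.
First term a = -9.77.
Formula: S_i = -9.77 - 1.39*i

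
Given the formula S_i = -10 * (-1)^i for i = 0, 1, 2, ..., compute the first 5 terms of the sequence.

This is a geometric sequence.
i=0: S_0 = -10 * (-1)^0 = -10
i=1: S_1 = -10 * (-1)^1 = 10
i=2: S_2 = -10 * (-1)^2 = -10
i=3: S_3 = -10 * (-1)^3 = 10
i=4: S_4 = -10 * (-1)^4 = -10
The first 5 terms are: [-10, 10, -10, 10, -10]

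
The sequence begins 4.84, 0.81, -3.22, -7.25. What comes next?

Differences: 0.81 - 4.84 = -4.03
This is an arithmetic sequence with common difference d = -4.03.
Next term = -7.25 + -4.03 = -11.28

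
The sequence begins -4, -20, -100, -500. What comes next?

Ratios: -20 / -4 = 5.0
This is a geometric sequence with common ratio r = 5.
Next term = -500 * 5 = -2500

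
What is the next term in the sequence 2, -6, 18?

Ratios: -6 / 2 = -3.0
This is a geometric sequence with common ratio r = -3.
Next term = 18 * -3 = -54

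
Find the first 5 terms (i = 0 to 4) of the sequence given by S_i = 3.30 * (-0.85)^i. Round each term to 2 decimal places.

This is a geometric sequence.
i=0: S_0 = 3.3 * (-0.85)^0 = 3.3
i=1: S_1 = 3.3 * (-0.85)^1 ≈ -2.81
i=2: S_2 = 3.3 * (-0.85)^2 ≈ 2.38
i=3: S_3 = 3.3 * (-0.85)^3 ≈ -2.03
i=4: S_4 = 3.3 * (-0.85)^4 ≈ 1.72
The first 5 terms are: [3.3, -2.81, 2.38, -2.03, 1.72]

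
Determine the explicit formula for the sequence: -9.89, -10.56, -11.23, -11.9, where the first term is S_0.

Check differences: -10.56 - -9.89 = -0.67
-11.23 - -10.56 = -0.67
Common difference d = -0.67.
First term a = -9.89.
Formula: S_i = -9.89 - 0.67*i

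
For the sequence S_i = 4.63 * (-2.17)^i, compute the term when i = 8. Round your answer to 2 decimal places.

S_8 = 4.63 * (-2.17)^8 ≈ 4.63 * 491.6747 ≈ 2276.45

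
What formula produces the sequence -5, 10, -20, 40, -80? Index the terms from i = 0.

Check ratios: 10 / -5 = -2.0
Common ratio r = -2.
First term a = -5.
Formula: S_i = -5 * (-2)^i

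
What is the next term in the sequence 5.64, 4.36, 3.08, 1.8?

Differences: 4.36 - 5.64 = -1.28
This is an arithmetic sequence with common difference d = -1.28.
Next term = 1.8 + -1.28 = 0.52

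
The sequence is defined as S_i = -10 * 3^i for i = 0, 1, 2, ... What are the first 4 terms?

This is a geometric sequence.
i=0: S_0 = -10 * 3^0 = -10
i=1: S_1 = -10 * 3^1 = -30
i=2: S_2 = -10 * 3^2 = -90
i=3: S_3 = -10 * 3^3 = -270
The first 4 terms are: [-10, -30, -90, -270]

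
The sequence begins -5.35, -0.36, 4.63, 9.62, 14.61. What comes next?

Differences: -0.36 - -5.35 = 4.99
This is an arithmetic sequence with common difference d = 4.99.
Next term = 14.61 + 4.99 = 19.6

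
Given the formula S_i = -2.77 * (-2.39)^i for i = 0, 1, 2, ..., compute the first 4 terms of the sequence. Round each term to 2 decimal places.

This is a geometric sequence.
i=0: S_0 = -2.77 * (-2.39)^0 = -2.77
i=1: S_1 = -2.77 * (-2.39)^1 ≈ 6.62
i=2: S_2 = -2.77 * (-2.39)^2 ≈ -15.82
i=3: S_3 = -2.77 * (-2.39)^3 ≈ 37.82
The first 4 terms are: [-2.77, 6.62, -15.82, 37.82]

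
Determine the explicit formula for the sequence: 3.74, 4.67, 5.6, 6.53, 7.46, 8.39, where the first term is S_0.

Check differences: 4.67 - 3.74 = 0.93
5.6 - 4.67 = 0.93
Common difference d = 0.93.
First term a = 3.74.
Formula: S_i = 3.74 + 0.93*i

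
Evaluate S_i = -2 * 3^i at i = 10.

S_10 = -2 * 3^10 = -2 * 59049 = -118098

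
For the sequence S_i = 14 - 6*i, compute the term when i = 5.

S_5 = 14 + -6*5 = 14 + -30 = -16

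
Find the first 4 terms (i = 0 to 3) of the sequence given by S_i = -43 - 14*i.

This is an arithmetic sequence.
i=0: S_0 = -43 + -14*0 = -43
i=1: S_1 = -43 + -14*1 = -57
i=2: S_2 = -43 + -14*2 = -71
i=3: S_3 = -43 + -14*3 = -85
The first 4 terms are: [-43, -57, -71, -85]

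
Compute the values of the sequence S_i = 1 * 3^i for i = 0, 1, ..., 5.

This is a geometric sequence.
i=0: S_0 = 1 * 3^0 = 1
i=1: S_1 = 1 * 3^1 = 3
i=2: S_2 = 1 * 3^2 = 9
i=3: S_3 = 1 * 3^3 = 27
i=4: S_4 = 1 * 3^4 = 81
i=5: S_5 = 1 * 3^5 = 243
The first 6 terms are: [1, 3, 9, 27, 81, 243]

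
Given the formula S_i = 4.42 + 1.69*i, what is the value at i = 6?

S_6 = 4.42 + 1.69*6 = 4.42 + 10.14 = 14.56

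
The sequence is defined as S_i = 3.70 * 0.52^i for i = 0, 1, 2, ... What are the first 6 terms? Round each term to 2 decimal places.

This is a geometric sequence.
i=0: S_0 = 3.7 * 0.52^0 = 3.7
i=1: S_1 = 3.7 * 0.52^1 ≈ 1.92
i=2: S_2 = 3.7 * 0.52^2 ≈ 1.0
i=3: S_3 = 3.7 * 0.52^3 ≈ 0.52
i=4: S_4 = 3.7 * 0.52^4 ≈ 0.27
i=5: S_5 = 3.7 * 0.52^5 ≈ 0.14
The first 6 terms are: [3.7, 1.92, 1.0, 0.52, 0.27, 0.14]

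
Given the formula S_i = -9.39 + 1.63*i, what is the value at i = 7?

S_7 = -9.39 + 1.63*7 = -9.39 + 11.41 = 2.02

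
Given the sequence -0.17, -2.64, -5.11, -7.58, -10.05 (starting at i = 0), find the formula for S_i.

Check differences: -2.64 - -0.17 = -2.47
-5.11 - -2.64 = -2.47
Common difference d = -2.47.
First term a = -0.17.
Formula: S_i = -0.17 - 2.47*i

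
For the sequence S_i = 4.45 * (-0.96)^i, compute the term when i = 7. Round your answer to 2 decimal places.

S_7 = 4.45 * (-0.96)^7 ≈ 4.45 * -0.7514 ≈ -3.34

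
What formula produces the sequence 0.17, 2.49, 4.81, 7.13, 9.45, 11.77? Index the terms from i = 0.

Check differences: 2.49 - 0.17 = 2.32
4.81 - 2.49 = 2.32
Common difference d = 2.32.
First term a = 0.17.
Formula: S_i = 0.17 + 2.32*i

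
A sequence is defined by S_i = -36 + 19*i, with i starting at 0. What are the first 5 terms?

This is an arithmetic sequence.
i=0: S_0 = -36 + 19*0 = -36
i=1: S_1 = -36 + 19*1 = -17
i=2: S_2 = -36 + 19*2 = 2
i=3: S_3 = -36 + 19*3 = 21
i=4: S_4 = -36 + 19*4 = 40
The first 5 terms are: [-36, -17, 2, 21, 40]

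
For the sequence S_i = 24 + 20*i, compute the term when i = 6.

S_6 = 24 + 20*6 = 24 + 120 = 144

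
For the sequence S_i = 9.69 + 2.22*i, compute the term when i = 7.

S_7 = 9.69 + 2.22*7 = 9.69 + 15.54 = 25.23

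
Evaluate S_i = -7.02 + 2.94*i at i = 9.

S_9 = -7.02 + 2.94*9 = -7.02 + 26.46 = 19.44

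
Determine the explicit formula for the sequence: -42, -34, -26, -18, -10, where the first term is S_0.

Check differences: -34 - -42 = 8
-26 - -34 = 8
Common difference d = 8.
First term a = -42.
Formula: S_i = -42 + 8*i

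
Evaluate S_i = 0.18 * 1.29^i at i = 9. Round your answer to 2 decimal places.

S_9 = 0.18 * 1.29^9 ≈ 0.18 * 9.8925 ≈ 1.78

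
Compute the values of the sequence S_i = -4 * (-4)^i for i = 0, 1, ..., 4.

This is a geometric sequence.
i=0: S_0 = -4 * (-4)^0 = -4
i=1: S_1 = -4 * (-4)^1 = 16
i=2: S_2 = -4 * (-4)^2 = -64
i=3: S_3 = -4 * (-4)^3 = 256
i=4: S_4 = -4 * (-4)^4 = -1024
The first 5 terms are: [-4, 16, -64, 256, -1024]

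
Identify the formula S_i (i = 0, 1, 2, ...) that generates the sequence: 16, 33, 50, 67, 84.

Check differences: 33 - 16 = 17
50 - 33 = 17
Common difference d = 17.
First term a = 16.
Formula: S_i = 16 + 17*i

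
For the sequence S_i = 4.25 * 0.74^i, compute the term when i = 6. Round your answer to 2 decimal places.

S_6 = 4.25 * 0.74^6 ≈ 4.25 * 0.1642 ≈ 0.7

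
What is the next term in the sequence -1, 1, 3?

Differences: 1 - -1 = 2
This is an arithmetic sequence with common difference d = 2.
Next term = 3 + 2 = 5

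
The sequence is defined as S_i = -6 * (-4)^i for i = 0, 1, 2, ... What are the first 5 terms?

This is a geometric sequence.
i=0: S_0 = -6 * (-4)^0 = -6
i=1: S_1 = -6 * (-4)^1 = 24
i=2: S_2 = -6 * (-4)^2 = -96
i=3: S_3 = -6 * (-4)^3 = 384
i=4: S_4 = -6 * (-4)^4 = -1536
The first 5 terms are: [-6, 24, -96, 384, -1536]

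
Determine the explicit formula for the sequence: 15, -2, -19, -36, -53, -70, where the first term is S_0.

Check differences: -2 - 15 = -17
-19 - -2 = -17
Common difference d = -17.
First term a = 15.
Formula: S_i = 15 - 17*i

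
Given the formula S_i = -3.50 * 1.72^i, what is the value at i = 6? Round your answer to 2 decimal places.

S_6 = -3.5 * 1.72^6 ≈ -3.5 * 25.8923 ≈ -90.62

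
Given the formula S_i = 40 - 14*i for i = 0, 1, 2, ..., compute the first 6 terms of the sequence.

This is an arithmetic sequence.
i=0: S_0 = 40 + -14*0 = 40
i=1: S_1 = 40 + -14*1 = 26
i=2: S_2 = 40 + -14*2 = 12
i=3: S_3 = 40 + -14*3 = -2
i=4: S_4 = 40 + -14*4 = -16
i=5: S_5 = 40 + -14*5 = -30
The first 6 terms are: [40, 26, 12, -2, -16, -30]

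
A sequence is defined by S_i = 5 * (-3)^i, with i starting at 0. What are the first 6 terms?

This is a geometric sequence.
i=0: S_0 = 5 * (-3)^0 = 5
i=1: S_1 = 5 * (-3)^1 = -15
i=2: S_2 = 5 * (-3)^2 = 45
i=3: S_3 = 5 * (-3)^3 = -135
i=4: S_4 = 5 * (-3)^4 = 405
i=5: S_5 = 5 * (-3)^5 = -1215
The first 6 terms are: [5, -15, 45, -135, 405, -1215]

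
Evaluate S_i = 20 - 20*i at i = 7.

S_7 = 20 + -20*7 = 20 + -140 = -120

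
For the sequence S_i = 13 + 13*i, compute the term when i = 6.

S_6 = 13 + 13*6 = 13 + 78 = 91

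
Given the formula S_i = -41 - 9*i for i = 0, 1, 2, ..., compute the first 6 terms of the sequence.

This is an arithmetic sequence.
i=0: S_0 = -41 + -9*0 = -41
i=1: S_1 = -41 + -9*1 = -50
i=2: S_2 = -41 + -9*2 = -59
i=3: S_3 = -41 + -9*3 = -68
i=4: S_4 = -41 + -9*4 = -77
i=5: S_5 = -41 + -9*5 = -86
The first 6 terms are: [-41, -50, -59, -68, -77, -86]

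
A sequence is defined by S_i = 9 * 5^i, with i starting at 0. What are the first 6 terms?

This is a geometric sequence.
i=0: S_0 = 9 * 5^0 = 9
i=1: S_1 = 9 * 5^1 = 45
i=2: S_2 = 9 * 5^2 = 225
i=3: S_3 = 9 * 5^3 = 1125
i=4: S_4 = 9 * 5^4 = 5625
i=5: S_5 = 9 * 5^5 = 28125
The first 6 terms are: [9, 45, 225, 1125, 5625, 28125]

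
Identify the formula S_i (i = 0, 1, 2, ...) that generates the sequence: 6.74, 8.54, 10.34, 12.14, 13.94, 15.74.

Check differences: 8.54 - 6.74 = 1.8
10.34 - 8.54 = 1.8
Common difference d = 1.8.
First term a = 6.74.
Formula: S_i = 6.74 + 1.80*i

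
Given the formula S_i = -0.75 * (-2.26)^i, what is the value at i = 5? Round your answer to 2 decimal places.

S_5 = -0.75 * (-2.26)^5 ≈ -0.75 * -58.9579 ≈ 44.22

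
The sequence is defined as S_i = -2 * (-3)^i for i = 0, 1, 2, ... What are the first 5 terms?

This is a geometric sequence.
i=0: S_0 = -2 * (-3)^0 = -2
i=1: S_1 = -2 * (-3)^1 = 6
i=2: S_2 = -2 * (-3)^2 = -18
i=3: S_3 = -2 * (-3)^3 = 54
i=4: S_4 = -2 * (-3)^4 = -162
The first 5 terms are: [-2, 6, -18, 54, -162]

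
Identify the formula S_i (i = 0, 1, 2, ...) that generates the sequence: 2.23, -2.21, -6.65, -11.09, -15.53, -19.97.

Check differences: -2.21 - 2.23 = -4.44
-6.65 - -2.21 = -4.44
Common difference d = -4.44.
First term a = 2.23.
Formula: S_i = 2.23 - 4.44*i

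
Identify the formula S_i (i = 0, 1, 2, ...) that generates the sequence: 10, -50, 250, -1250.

Check ratios: -50 / 10 = -5.0
Common ratio r = -5.
First term a = 10.
Formula: S_i = 10 * (-5)^i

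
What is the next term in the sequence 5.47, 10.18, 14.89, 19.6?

Differences: 10.18 - 5.47 = 4.71
This is an arithmetic sequence with common difference d = 4.71.
Next term = 19.6 + 4.71 = 24.31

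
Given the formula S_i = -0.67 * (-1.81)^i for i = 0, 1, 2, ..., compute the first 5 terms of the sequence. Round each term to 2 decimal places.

This is a geometric sequence.
i=0: S_0 = -0.67 * (-1.81)^0 = -0.67
i=1: S_1 = -0.67 * (-1.81)^1 ≈ 1.21
i=2: S_2 = -0.67 * (-1.81)^2 ≈ -2.19
i=3: S_3 = -0.67 * (-1.81)^3 ≈ 3.97
i=4: S_4 = -0.67 * (-1.81)^4 ≈ -7.19
The first 5 terms are: [-0.67, 1.21, -2.19, 3.97, -7.19]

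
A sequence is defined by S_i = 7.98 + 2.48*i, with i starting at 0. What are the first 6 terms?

This is an arithmetic sequence.
i=0: S_0 = 7.98 + 2.48*0 = 7.98
i=1: S_1 = 7.98 + 2.48*1 = 10.46
i=2: S_2 = 7.98 + 2.48*2 = 12.94
i=3: S_3 = 7.98 + 2.48*3 = 15.42
i=4: S_4 = 7.98 + 2.48*4 = 17.9
i=5: S_5 = 7.98 + 2.48*5 = 20.38
The first 6 terms are: [7.98, 10.46, 12.94, 15.42, 17.9, 20.38]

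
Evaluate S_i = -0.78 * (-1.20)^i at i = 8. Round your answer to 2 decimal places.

S_8 = -0.78 * (-1.2)^8 ≈ -0.78 * 4.2998 ≈ -3.35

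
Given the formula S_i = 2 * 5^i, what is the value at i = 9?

S_9 = 2 * 5^9 = 2 * 1953125 = 3906250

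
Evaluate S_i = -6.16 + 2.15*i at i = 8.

S_8 = -6.16 + 2.15*8 = -6.16 + 17.2 = 11.04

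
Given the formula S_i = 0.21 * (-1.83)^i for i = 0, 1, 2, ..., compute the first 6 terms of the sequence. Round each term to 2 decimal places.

This is a geometric sequence.
i=0: S_0 = 0.21 * (-1.83)^0 = 0.21
i=1: S_1 = 0.21 * (-1.83)^1 ≈ -0.38
i=2: S_2 = 0.21 * (-1.83)^2 ≈ 0.7
i=3: S_3 = 0.21 * (-1.83)^3 ≈ -1.29
i=4: S_4 = 0.21 * (-1.83)^4 ≈ 2.36
i=5: S_5 = 0.21 * (-1.83)^5 ≈ -4.31
The first 6 terms are: [0.21, -0.38, 0.7, -1.29, 2.36, -4.31]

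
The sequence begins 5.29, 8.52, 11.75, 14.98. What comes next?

Differences: 8.52 - 5.29 = 3.23
This is an arithmetic sequence with common difference d = 3.23.
Next term = 14.98 + 3.23 = 18.21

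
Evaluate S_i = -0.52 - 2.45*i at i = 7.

S_7 = -0.52 + -2.45*7 = -0.52 + -17.15 = -17.67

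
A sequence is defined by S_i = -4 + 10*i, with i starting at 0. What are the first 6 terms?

This is an arithmetic sequence.
i=0: S_0 = -4 + 10*0 = -4
i=1: S_1 = -4 + 10*1 = 6
i=2: S_2 = -4 + 10*2 = 16
i=3: S_3 = -4 + 10*3 = 26
i=4: S_4 = -4 + 10*4 = 36
i=5: S_5 = -4 + 10*5 = 46
The first 6 terms are: [-4, 6, 16, 26, 36, 46]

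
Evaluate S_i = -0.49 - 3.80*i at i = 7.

S_7 = -0.49 + -3.8*7 = -0.49 + -26.6 = -27.09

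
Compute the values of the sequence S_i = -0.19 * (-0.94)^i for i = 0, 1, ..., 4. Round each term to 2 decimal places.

This is a geometric sequence.
i=0: S_0 = -0.19 * (-0.94)^0 = -0.19
i=1: S_1 = -0.19 * (-0.94)^1 ≈ 0.18
i=2: S_2 = -0.19 * (-0.94)^2 ≈ -0.17
i=3: S_3 = -0.19 * (-0.94)^3 ≈ 0.16
i=4: S_4 = -0.19 * (-0.94)^4 ≈ -0.15
The first 5 terms are: [-0.19, 0.18, -0.17, 0.16, -0.15]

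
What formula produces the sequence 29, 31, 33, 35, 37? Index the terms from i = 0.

Check differences: 31 - 29 = 2
33 - 31 = 2
Common difference d = 2.
First term a = 29.
Formula: S_i = 29 + 2*i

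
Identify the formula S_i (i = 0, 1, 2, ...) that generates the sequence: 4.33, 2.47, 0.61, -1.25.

Check differences: 2.47 - 4.33 = -1.86
0.61 - 2.47 = -1.86
Common difference d = -1.86.
First term a = 4.33.
Formula: S_i = 4.33 - 1.86*i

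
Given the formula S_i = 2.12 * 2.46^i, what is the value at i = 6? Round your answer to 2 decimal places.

S_6 = 2.12 * 2.46^6 ≈ 2.12 * 221.6209 ≈ 469.84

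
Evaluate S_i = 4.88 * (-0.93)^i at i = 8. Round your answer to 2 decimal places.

S_8 = 4.88 * (-0.93)^8 ≈ 4.88 * 0.5596 ≈ 2.73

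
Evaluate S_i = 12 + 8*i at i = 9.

S_9 = 12 + 8*9 = 12 + 72 = 84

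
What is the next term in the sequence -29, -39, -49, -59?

Differences: -39 - -29 = -10
This is an arithmetic sequence with common difference d = -10.
Next term = -59 + -10 = -69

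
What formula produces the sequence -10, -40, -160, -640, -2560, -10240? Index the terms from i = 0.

Check ratios: -40 / -10 = 4.0
Common ratio r = 4.
First term a = -10.
Formula: S_i = -10 * 4^i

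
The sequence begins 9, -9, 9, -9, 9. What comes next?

Ratios: -9 / 9 = -1.0
This is a geometric sequence with common ratio r = -1.
Next term = 9 * -1 = -9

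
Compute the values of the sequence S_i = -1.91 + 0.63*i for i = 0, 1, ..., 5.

This is an arithmetic sequence.
i=0: S_0 = -1.91 + 0.63*0 = -1.91
i=1: S_1 = -1.91 + 0.63*1 = -1.28
i=2: S_2 = -1.91 + 0.63*2 = -0.65
i=3: S_3 = -1.91 + 0.63*3 = -0.02
i=4: S_4 = -1.91 + 0.63*4 = 0.61
i=5: S_5 = -1.91 + 0.63*5 = 1.24
The first 6 terms are: [-1.91, -1.28, -0.65, -0.02, 0.61, 1.24]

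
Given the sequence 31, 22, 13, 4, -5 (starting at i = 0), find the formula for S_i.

Check differences: 22 - 31 = -9
13 - 22 = -9
Common difference d = -9.
First term a = 31.
Formula: S_i = 31 - 9*i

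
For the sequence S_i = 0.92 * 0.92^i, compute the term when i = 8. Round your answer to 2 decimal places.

S_8 = 0.92 * 0.92^8 ≈ 0.92 * 0.5132 ≈ 0.47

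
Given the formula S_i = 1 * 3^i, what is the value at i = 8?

S_8 = 1 * 3^8 = 1 * 6561 = 6561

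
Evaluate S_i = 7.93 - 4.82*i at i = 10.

S_10 = 7.93 + -4.82*10 = 7.93 + -48.2 = -40.27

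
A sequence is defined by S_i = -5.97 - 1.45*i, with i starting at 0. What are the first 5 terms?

This is an arithmetic sequence.
i=0: S_0 = -5.97 + -1.45*0 = -5.97
i=1: S_1 = -5.97 + -1.45*1 = -7.42
i=2: S_2 = -5.97 + -1.45*2 = -8.87
i=3: S_3 = -5.97 + -1.45*3 = -10.32
i=4: S_4 = -5.97 + -1.45*4 = -11.77
The first 5 terms are: [-5.97, -7.42, -8.87, -10.32, -11.77]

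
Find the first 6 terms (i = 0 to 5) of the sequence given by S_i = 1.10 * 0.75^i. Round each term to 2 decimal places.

This is a geometric sequence.
i=0: S_0 = 1.1 * 0.75^0 = 1.1
i=1: S_1 = 1.1 * 0.75^1 ≈ 0.83
i=2: S_2 = 1.1 * 0.75^2 ≈ 0.62
i=3: S_3 = 1.1 * 0.75^3 ≈ 0.46
i=4: S_4 = 1.1 * 0.75^4 ≈ 0.35
i=5: S_5 = 1.1 * 0.75^5 ≈ 0.26
The first 6 terms are: [1.1, 0.83, 0.62, 0.46, 0.35, 0.26]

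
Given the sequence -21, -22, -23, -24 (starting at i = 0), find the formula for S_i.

Check differences: -22 - -21 = -1
-23 - -22 = -1
Common difference d = -1.
First term a = -21.
Formula: S_i = -21 - 1*i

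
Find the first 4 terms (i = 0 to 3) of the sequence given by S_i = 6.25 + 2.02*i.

This is an arithmetic sequence.
i=0: S_0 = 6.25 + 2.02*0 = 6.25
i=1: S_1 = 6.25 + 2.02*1 = 8.27
i=2: S_2 = 6.25 + 2.02*2 = 10.29
i=3: S_3 = 6.25 + 2.02*3 = 12.31
The first 4 terms are: [6.25, 8.27, 10.29, 12.31]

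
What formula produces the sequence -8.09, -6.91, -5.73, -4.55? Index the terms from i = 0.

Check differences: -6.91 - -8.09 = 1.18
-5.73 - -6.91 = 1.18
Common difference d = 1.18.
First term a = -8.09.
Formula: S_i = -8.09 + 1.18*i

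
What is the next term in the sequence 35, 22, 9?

Differences: 22 - 35 = -13
This is an arithmetic sequence with common difference d = -13.
Next term = 9 + -13 = -4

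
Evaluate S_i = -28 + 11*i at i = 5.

S_5 = -28 + 11*5 = -28 + 55 = 27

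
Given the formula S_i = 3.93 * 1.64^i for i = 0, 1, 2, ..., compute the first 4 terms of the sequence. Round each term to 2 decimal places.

This is a geometric sequence.
i=0: S_0 = 3.93 * 1.64^0 = 3.93
i=1: S_1 = 3.93 * 1.64^1 ≈ 6.45
i=2: S_2 = 3.93 * 1.64^2 ≈ 10.57
i=3: S_3 = 3.93 * 1.64^3 ≈ 17.34
The first 4 terms are: [3.93, 6.45, 10.57, 17.34]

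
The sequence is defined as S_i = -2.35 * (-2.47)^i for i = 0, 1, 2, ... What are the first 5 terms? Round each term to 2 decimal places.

This is a geometric sequence.
i=0: S_0 = -2.35 * (-2.47)^0 = -2.35
i=1: S_1 = -2.35 * (-2.47)^1 ≈ 5.8
i=2: S_2 = -2.35 * (-2.47)^2 ≈ -14.34
i=3: S_3 = -2.35 * (-2.47)^3 ≈ 35.41
i=4: S_4 = -2.35 * (-2.47)^4 ≈ -87.47
The first 5 terms are: [-2.35, 5.8, -14.34, 35.41, -87.47]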